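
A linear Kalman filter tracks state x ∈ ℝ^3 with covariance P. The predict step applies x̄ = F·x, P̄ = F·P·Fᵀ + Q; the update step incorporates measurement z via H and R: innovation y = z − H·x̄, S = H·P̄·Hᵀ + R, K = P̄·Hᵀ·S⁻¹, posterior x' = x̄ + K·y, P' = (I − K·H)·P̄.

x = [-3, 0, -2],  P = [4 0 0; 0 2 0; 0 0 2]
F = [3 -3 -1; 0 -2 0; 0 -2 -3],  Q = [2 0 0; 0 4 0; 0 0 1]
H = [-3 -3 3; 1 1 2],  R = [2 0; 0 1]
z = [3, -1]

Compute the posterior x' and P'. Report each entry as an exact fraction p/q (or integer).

x' = [-16145/8003, 152880/152057, 42/1007]
P' = [47178/8003 -45932/8003 2/53; -45932/8003 880876/152057 24/1007; 2/53 24/1007 136/1007]

x̄ = F·x = [-7, 0, 6]
P̄ = F·P·Fᵀ + Q = [58 12 18; 12 12 8; 18 8 27]
y = z − H·x̄ = [-36, -6]
S = H·P̄·Hᵀ + R = [623 -198; -198 307]
K = P̄·Hᵀ·S⁻¹ = [-1416/8003 1850/8003; -6816/152057 15416/152057; 111/1007 334/1007]
x' = x̄ + K·y = [-16145/8003, 152880/152057, 42/1007]
P' = (I − K·H)·P̄ = [47178/8003 -45932/8003 2/53; -45932/8003 880876/152057 24/1007; 2/53 24/1007 136/1007]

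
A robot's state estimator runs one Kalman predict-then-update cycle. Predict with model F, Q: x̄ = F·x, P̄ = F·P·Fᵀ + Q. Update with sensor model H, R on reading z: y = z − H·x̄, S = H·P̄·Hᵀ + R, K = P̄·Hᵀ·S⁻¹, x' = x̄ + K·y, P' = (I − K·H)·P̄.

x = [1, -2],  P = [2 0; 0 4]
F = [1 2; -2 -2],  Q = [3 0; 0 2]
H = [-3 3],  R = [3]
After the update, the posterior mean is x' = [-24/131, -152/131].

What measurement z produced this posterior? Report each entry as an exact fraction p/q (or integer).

x̄ = F·x = [-3, 2]
P̄ = F·P·Fᵀ + Q = [21 -20; -20 26]
S = H·P̄·Hᵀ + R = [786]
K = P̄·Hᵀ·S⁻¹ = [-41/262; 23/131]
x' − x̄ = [369/131, -414/131] = K·y
y = (KᵀK)⁻¹·Kᵀ·(x' − x̄) = [-18]
z = y + H·x̄ = [-18] + [15] = [-3]

z = [-3]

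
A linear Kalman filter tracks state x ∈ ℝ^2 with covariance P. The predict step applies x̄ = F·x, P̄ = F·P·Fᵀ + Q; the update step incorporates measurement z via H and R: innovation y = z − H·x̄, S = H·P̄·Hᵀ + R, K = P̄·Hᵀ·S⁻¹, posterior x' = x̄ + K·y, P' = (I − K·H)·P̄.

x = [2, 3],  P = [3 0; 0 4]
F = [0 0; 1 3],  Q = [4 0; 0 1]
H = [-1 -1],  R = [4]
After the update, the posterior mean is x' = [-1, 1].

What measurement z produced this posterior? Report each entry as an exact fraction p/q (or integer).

x̄ = F·x = [0, 11]
P̄ = F·P·Fᵀ + Q = [4 0; 0 40]
S = H·P̄·Hᵀ + R = [48]
K = P̄·Hᵀ·S⁻¹ = [-1/12; -5/6]
x' − x̄ = [-1, -10] = K·y
y = (KᵀK)⁻¹·Kᵀ·(x' − x̄) = [12]
z = y + H·x̄ = [12] + [-11] = [1]

z = [1]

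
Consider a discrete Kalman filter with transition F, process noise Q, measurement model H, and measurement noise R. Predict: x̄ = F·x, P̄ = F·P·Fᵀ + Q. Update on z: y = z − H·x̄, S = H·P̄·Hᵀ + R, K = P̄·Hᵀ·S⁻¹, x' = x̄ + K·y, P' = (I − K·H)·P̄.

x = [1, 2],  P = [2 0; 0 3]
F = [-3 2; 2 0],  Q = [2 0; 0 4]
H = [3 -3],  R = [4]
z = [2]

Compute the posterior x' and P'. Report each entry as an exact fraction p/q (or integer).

x̄ = F·x = [1, 2]
P̄ = F·P·Fᵀ + Q = [32 -12; -12 12]
y = z − H·x̄ = [5]
S = H·P̄·Hᵀ + R = [616]
K = P̄·Hᵀ·S⁻¹ = [3/14; -9/77]
x' = x̄ + K·y = [29/14, 109/77]
P' = (I − K·H)·P̄ = [26/7 24/7; 24/7 276/77]

x' = [29/14, 109/77]
P' = [26/7 24/7; 24/7 276/77]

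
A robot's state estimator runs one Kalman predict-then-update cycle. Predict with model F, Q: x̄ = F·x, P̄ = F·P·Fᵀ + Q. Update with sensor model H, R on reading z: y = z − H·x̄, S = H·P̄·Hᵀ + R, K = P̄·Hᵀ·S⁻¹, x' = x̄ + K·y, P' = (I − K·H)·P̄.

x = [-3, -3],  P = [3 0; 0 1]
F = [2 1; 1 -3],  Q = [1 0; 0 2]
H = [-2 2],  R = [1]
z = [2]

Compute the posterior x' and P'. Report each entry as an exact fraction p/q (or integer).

x̄ = F·x = [-9, 6]
P̄ = F·P·Fᵀ + Q = [14 3; 3 14]
y = z − H·x̄ = [-28]
S = H·P̄·Hᵀ + R = [89]
K = P̄·Hᵀ·S⁻¹ = [-22/89; 22/89]
x' = x̄ + K·y = [-185/89, -82/89]
P' = (I − K·H)·P̄ = [762/89 751/89; 751/89 762/89]

x' = [-185/89, -82/89]
P' = [762/89 751/89; 751/89 762/89]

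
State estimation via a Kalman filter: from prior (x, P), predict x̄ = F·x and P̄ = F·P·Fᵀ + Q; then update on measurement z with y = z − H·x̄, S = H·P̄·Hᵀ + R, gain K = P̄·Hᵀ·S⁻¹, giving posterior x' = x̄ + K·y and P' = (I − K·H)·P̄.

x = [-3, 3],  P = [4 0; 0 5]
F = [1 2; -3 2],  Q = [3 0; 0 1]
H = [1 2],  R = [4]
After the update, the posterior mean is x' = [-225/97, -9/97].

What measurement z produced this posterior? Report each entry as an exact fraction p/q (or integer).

z = [-3]

x̄ = F·x = [3, 15]
P̄ = F·P·Fᵀ + Q = [27 8; 8 57]
S = H·P̄·Hᵀ + R = [291]
K = P̄·Hᵀ·S⁻¹ = [43/291; 122/291]
x' − x̄ = [-516/97, -1464/97] = K·y
y = (KᵀK)⁻¹·Kᵀ·(x' − x̄) = [-36]
z = y + H·x̄ = [-36] + [33] = [-3]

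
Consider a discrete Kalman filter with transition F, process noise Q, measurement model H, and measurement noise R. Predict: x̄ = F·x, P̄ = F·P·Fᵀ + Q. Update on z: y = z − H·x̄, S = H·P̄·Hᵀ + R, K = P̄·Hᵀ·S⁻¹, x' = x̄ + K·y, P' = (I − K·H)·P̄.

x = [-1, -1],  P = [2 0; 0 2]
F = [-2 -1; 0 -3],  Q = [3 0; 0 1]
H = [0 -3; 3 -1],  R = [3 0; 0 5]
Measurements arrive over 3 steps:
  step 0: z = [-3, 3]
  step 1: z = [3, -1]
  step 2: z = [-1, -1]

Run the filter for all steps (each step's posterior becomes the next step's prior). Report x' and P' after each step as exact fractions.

step 0: x̄ = F·x = [3, 3]
step 0: P̄ = F·P·Fᵀ + Q = [13 6; 6 19]
step 0: y = z − H·x̄ = [6, -3]
step 0: S = H·P̄·Hᵀ + R = [174 3; 3 105]
step 0: K = P̄·Hᵀ·S⁻¹ = [-221/2029 644/2029; -1994/6087 -1/6087]
step 0: x' = x̄ + K·y = [2829/2029, 2100/2029]
step 0: P' = (I − K·H)·P̄ = [1147/2029 221/2029; 221/2029 1994/6087]
step 1: x̄ = F·x = [-7758/2029, -6300/2029]
step 1: P̄ = F·P·Fᵀ + Q = [36671/6087 3320/2029; 3320/2029 8011/2029]
step 1: y = z − H·x̄ = [-12813/2029, 14945/2029]
step 1: S = H·P̄·Hᵀ + R = [78186/2029 -5847/2029; -5847/2029 108249/2029]
step 1: K = P̄·Hᵀ·S⁻¹ = [-48363/461605 139606/461605; -425522/1384815 1949/1384815]
step 1: x' = x̄ + K·y = [-431269/461605, -1598321/1384815]
step 1: P' = (I − K·H)·P̄ = [746393/1384815 48363/461605; 48363/461605 425522/1384815]
step 2: x̄ = F·x = [837187/276963, 1598321/461605]
step 2: P̄ = F·P·Fᵀ + Q = [1629179/276963 143140/92321; 143140/92321 1738171/461605]
step 2: y = z − H·x̄ = [4333358/461605, -3049219/461605]
step 2: S = H·P̄·Hᵀ + R = [17028354/461605 -1226787/461605; -1226787/461605 24189681/461605]
step 2: K = P̄·Hᵀ·S⁻¹ = [-30922829/296361207 89463182/296361207; -90723842/296361207 408929/296361207]
step 2: x' = x̄ + K·y = [4855325/98787069, 57260024/98787069]
step 2: P' = (I − K·H)·P̄ = [159412913/296361207 30922829/296361207; 30922829/296361207 90723842/296361207]

step 0: x' = [2829/2029, 2100/2029], P' = [1147/2029 221/2029; 221/2029 1994/6087]
step 1: x' = [-431269/461605, -1598321/1384815], P' = [746393/1384815 48363/461605; 48363/461605 425522/1384815]
step 2: x' = [4855325/98787069, 57260024/98787069], P' = [159412913/296361207 30922829/296361207; 30922829/296361207 90723842/296361207]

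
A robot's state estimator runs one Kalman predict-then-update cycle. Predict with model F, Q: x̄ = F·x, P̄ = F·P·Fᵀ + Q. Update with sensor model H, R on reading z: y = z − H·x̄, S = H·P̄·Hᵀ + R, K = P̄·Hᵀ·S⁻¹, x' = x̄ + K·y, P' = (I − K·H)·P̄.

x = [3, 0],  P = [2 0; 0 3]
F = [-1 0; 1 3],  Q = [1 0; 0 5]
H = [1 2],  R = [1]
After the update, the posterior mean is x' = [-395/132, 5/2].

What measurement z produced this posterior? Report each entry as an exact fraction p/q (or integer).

z = [2]

x̄ = F·x = [-3, 3]
P̄ = F·P·Fᵀ + Q = [3 -2; -2 34]
S = H·P̄·Hᵀ + R = [132]
K = P̄·Hᵀ·S⁻¹ = [-1/132; 1/2]
x' − x̄ = [1/132, -1/2] = K·y
y = (KᵀK)⁻¹·Kᵀ·(x' − x̄) = [-1]
z = y + H·x̄ = [-1] + [3] = [2]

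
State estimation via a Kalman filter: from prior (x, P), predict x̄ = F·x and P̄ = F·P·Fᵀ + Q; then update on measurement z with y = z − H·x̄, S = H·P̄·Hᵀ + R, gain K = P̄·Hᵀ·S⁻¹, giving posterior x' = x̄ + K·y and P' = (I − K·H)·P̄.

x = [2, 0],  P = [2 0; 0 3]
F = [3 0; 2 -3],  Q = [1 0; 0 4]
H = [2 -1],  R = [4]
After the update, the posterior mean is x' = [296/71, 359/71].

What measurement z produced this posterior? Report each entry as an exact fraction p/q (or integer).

z = [3]

x̄ = F·x = [6, 4]
P̄ = F·P·Fᵀ + Q = [19 12; 12 39]
S = H·P̄·Hᵀ + R = [71]
K = P̄·Hᵀ·S⁻¹ = [26/71; -15/71]
x' − x̄ = [-130/71, 75/71] = K·y
y = (KᵀK)⁻¹·Kᵀ·(x' − x̄) = [-5]
z = y + H·x̄ = [-5] + [8] = [3]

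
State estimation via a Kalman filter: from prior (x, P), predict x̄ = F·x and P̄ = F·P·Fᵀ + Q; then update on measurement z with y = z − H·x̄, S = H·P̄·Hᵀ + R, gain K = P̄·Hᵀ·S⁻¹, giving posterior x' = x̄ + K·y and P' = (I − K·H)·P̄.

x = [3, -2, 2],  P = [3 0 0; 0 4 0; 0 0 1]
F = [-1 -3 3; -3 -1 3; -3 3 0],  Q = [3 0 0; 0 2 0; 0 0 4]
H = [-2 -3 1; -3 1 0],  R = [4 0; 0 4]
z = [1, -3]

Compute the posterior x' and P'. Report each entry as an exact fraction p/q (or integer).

x̄ = F·x = [9, -1, -15]
P̄ = F·P·Fᵀ + Q = [51 30 -27; 30 42 15; -27 15 67]
y = z − H·x̄ = [31, 25]
S = H·P̄·Hᵀ + R = [1031 486; 486 325]
K = P̄·Hᵀ·S⁻¹ = [-11397/98879 -20379/98879; -32247/98879 33618/98879; -1996/8989 5640/8989]
x' = x̄ + K·y = [27129/98879, -258086/98879, -55711/8989]
P' = (I − K·H)·P̄ = [40269/98879 39291/98879 13893/8989; 39291/98879 252345/98879 64239/8989; 13893/8989 64239/8989 212519/8989]

x' = [27129/98879, -258086/98879, -55711/8989]
P' = [40269/98879 39291/98879 13893/8989; 39291/98879 252345/98879 64239/8989; 13893/8989 64239/8989 212519/8989]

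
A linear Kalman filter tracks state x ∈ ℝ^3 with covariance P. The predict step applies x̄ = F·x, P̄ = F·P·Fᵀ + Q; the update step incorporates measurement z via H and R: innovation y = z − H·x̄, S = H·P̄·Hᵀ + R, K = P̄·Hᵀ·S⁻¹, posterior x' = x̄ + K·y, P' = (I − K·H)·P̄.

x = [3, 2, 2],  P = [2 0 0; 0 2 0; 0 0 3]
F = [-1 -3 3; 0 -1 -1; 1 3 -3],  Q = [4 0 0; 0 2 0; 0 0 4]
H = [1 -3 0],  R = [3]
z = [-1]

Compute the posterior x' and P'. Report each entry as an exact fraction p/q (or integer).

x' = [-67/9, -20/9, 193/27]
P' = [73/3 23/3 -199/9; 23/3 41/15 -313/45; -199/9 -313/45 3749/135]

x̄ = F·x = [-3, -4, 3]
P̄ = F·P·Fᵀ + Q = [51 -3 -47; -3 7 3; -47 3 51]
y = z − H·x̄ = [-10]
S = H·P̄·Hᵀ + R = [135]
K = P̄·Hᵀ·S⁻¹ = [4/9; -8/45; -56/135]
x' = x̄ + K·y = [-67/9, -20/9, 193/27]
P' = (I − K·H)·P̄ = [73/3 23/3 -199/9; 23/3 41/15 -313/45; -199/9 -313/45 3749/135]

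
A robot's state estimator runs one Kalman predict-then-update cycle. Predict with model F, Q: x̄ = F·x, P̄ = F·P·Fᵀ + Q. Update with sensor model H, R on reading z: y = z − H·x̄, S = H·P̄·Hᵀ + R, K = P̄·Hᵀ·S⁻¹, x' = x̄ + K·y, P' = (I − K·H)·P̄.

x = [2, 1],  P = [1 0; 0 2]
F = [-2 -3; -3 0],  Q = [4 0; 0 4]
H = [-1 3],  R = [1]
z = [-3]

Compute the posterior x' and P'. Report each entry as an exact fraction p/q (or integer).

x' = [-205/27, -32/9]
P' = [686/27 76/9; 76/9 35/12]

x̄ = F·x = [-7, -6]
P̄ = F·P·Fᵀ + Q = [26 6; 6 13]
y = z − H·x̄ = [8]
S = H·P̄·Hᵀ + R = [108]
K = P̄·Hᵀ·S⁻¹ = [-2/27; 11/36]
x' = x̄ + K·y = [-205/27, -32/9]
P' = (I − K·H)·P̄ = [686/27 76/9; 76/9 35/12]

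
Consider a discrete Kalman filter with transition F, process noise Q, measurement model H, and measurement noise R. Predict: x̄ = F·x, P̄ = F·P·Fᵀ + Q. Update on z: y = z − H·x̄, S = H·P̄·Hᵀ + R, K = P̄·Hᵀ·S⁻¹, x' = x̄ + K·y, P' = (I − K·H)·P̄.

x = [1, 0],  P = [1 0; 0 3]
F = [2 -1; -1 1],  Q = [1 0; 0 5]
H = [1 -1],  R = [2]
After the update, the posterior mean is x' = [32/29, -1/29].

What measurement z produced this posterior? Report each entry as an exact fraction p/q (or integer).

x̄ = F·x = [2, -1]
P̄ = F·P·Fᵀ + Q = [8 -5; -5 9]
S = H·P̄·Hᵀ + R = [29]
K = P̄·Hᵀ·S⁻¹ = [13/29; -14/29]
x' − x̄ = [-26/29, 28/29] = K·y
y = (KᵀK)⁻¹·Kᵀ·(x' − x̄) = [-2]
z = y + H·x̄ = [-2] + [3] = [1]

z = [1]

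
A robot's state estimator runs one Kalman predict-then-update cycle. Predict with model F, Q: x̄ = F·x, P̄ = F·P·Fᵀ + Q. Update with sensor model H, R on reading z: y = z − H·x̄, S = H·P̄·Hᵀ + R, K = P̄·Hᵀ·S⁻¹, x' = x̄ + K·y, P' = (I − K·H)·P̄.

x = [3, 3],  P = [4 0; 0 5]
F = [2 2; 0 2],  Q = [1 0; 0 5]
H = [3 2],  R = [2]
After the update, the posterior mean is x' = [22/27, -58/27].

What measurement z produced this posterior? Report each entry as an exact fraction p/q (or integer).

z = [-2]

x̄ = F·x = [12, 6]
P̄ = F·P·Fᵀ + Q = [37 20; 20 25]
S = H·P̄·Hᵀ + R = [675]
K = P̄·Hᵀ·S⁻¹ = [151/675; 22/135]
x' − x̄ = [-302/27, -220/27] = K·y
y = (KᵀK)⁻¹·Kᵀ·(x' − x̄) = [-50]
z = y + H·x̄ = [-50] + [48] = [-2]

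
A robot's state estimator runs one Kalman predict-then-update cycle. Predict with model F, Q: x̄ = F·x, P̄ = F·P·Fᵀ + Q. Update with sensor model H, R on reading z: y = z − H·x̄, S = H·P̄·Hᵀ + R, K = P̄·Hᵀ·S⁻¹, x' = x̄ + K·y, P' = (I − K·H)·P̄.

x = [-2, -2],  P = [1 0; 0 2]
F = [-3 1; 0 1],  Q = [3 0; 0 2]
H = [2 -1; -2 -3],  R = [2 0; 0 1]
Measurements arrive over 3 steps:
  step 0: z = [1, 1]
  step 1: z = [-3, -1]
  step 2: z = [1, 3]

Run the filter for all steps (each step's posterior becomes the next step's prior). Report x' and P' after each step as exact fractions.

step 0: x̄ = F·x = [4, -2]
step 0: P̄ = F·P·Fᵀ + Q = [14 2; 2 4]
step 0: y = z − H·x̄ = [-9, 3]
step 0: S = H·P̄·Hᵀ + R = [54 -52; -52 117]
step 0: K = P̄·Hᵀ·S⁻¹ = [49/139 -242/1807; -32/139 -432/1807]
step 0: x' = x̄ + K·y = [769/1807, -1166/1807]
step 0: P' = (I − K·H)·P̄ = [508/1807 -258/1807; -258/1807 316/1807]
step 1: x̄ = F·x = [-3473/1807, -1166/1807]
step 1: P̄ = F·P·Fᵀ + Q = [11857/1807 1090/1807; 1090/1807 3930/1807]
step 1: y = z − H·x̄ = [359/1807, -12251/1807]
step 1: S = H·P̄·Hᵀ + R = [50612/1807 -39998/1807; -39998/1807 97685/1807]
step 1: K = P̄·Hᵀ·S⁻¹ = [5587/16524 -7969/57834; -3205/14688 -11945/51408]
step 1: x' = x̄ + K·y = [-35495/38556, 30389/34272]
step 1: P' = (I − K·H)·P̄ = [7831/28917 -865/6426; -865/6426 955/5712]
step 2: x̄ = F·x = [375127/102816, 30389/34272]
step 2: P̄ = F·P·Fᵀ + Q = [329635/51408 9785/17136; 9785/17136 12379/5712]
step 2: y = z − H·x̄ = [-556271/102816, 1332203/102816]
step 2: S = H·P̄·Hᵀ + R = [1415347/51408 -1101727/51408; -1101727/51408 2724907/51408]
step 2: K = P̄·Hᵀ·S⁻¹ = [3474559/10282005 -1415126/10282005; -1246069/5712225 -1327534/5712225]
step 2: x' = x̄ + K·y = [379573/10282005, -5394358/5712225]
step 2: P' = (I − K·H)·P̄ = [556562/2056401 -153722/1142445; -153722/1142445 318306/1904075]

step 0: x' = [769/1807, -1166/1807], P' = [508/1807 -258/1807; -258/1807 316/1807]
step 1: x' = [-35495/38556, 30389/34272], P' = [7831/28917 -865/6426; -865/6426 955/5712]
step 2: x' = [379573/10282005, -5394358/5712225], P' = [556562/2056401 -153722/1142445; -153722/1142445 318306/1904075]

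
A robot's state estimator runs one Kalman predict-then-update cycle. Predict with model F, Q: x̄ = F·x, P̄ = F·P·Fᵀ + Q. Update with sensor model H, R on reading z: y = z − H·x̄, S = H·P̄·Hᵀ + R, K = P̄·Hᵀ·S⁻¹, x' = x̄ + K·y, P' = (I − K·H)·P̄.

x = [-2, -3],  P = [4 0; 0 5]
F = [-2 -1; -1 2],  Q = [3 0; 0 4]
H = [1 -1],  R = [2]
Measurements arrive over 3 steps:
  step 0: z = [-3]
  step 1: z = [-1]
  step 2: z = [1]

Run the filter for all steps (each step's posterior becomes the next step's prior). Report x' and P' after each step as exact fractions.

step 0: x' = [21/29, 94/29], P' = [358/29 332/29; 332/29 362/29]
step 1: x' = [12282/5869, 18699/5869], P' = [37388/5869 28962/5869; 28962/5869 32158/5869]
step 2: x' = [874591/553403, 469684/553403], P' = [3590006/553403 2806824/553403; 2806824/553403 3106972/553403]

step 0: x̄ = F·x = [7, -4]
step 0: P̄ = F·P·Fᵀ + Q = [24 -2; -2 28]
step 0: y = z − H·x̄ = [-14]
step 0: S = H·P̄·Hᵀ + R = [58]
step 0: K = P̄·Hᵀ·S⁻¹ = [13/29; -15/29]
step 0: x' = x̄ + K·y = [21/29, 94/29]
step 0: P' = (I − K·H)·P̄ = [358/29 332/29; 332/29 362/29]
step 1: x̄ = F·x = [-136/29, 167/29]
step 1: P̄ = F·P·Fᵀ + Q = [3209/29 -1004/29; -1004/29 594/29]
step 1: y = z − H·x̄ = [274/29]
step 1: S = H·P̄·Hᵀ + R = [5869/29]
step 1: K = P̄·Hᵀ·S⁻¹ = [4213/5869; -1598/5869]
step 1: x' = x̄ + K·y = [12282/5869, 18699/5869]
step 1: P' = (I − K·H)·P̄ = [37388/5869 28962/5869; 28962/5869 32158/5869]
step 2: x̄ = F·x = [-43263/5869, 25116/5869]
step 2: P̄ = F·P·Fᵀ + Q = [315165/5869 -76426/5869; -76426/5869 73648/5869]
step 2: y = z − H·x̄ = [74248/5869]
step 2: S = H·P̄·Hᵀ + R = [553403/5869]
step 2: K = P̄·Hᵀ·S⁻¹ = [391591/553403; -150074/553403]
step 2: x' = x̄ + K·y = [874591/553403, 469684/553403]
step 2: P' = (I − K·H)·P̄ = [3590006/553403 2806824/553403; 2806824/553403 3106972/553403]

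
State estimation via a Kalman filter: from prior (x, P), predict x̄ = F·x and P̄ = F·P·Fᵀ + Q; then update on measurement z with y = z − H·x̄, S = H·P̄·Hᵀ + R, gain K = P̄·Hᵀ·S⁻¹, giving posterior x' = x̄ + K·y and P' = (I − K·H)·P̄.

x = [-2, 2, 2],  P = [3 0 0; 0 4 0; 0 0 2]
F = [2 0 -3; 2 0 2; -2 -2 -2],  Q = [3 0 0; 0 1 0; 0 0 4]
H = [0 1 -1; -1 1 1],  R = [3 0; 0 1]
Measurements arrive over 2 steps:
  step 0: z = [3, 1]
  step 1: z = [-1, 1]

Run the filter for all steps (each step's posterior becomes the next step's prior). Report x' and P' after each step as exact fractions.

step 0: x̄ = F·x = [-10, 0, -4]
step 0: P̄ = F·P·Fᵀ + Q = [33 0 0; 0 21 -20; 0 -20 40]
step 0: y = z − H·x̄ = [-1, -5]
step 0: S = H·P̄·Hᵀ + R = [104 -19; -19 55]
step 0: K = P̄·Hᵀ·S⁻¹ = [-627/5359 -3432/5359; 2274/5359 883/5359; -2920/5359 940/5359]
step 0: x' = x̄ + K·y = [-35803/5359, -6689/5359, -23216/5359]
step 0: P' = (I − K·H)·P̄ = [63591/5359 29139/5359 31020/5359; 29139/5359 18422/5359 11600/5359; 31020/5359 11600/5359 20360/5359]
step 1: x̄ = F·x = [-1958/5359, -118038/5359, 131416/5359]
step 1: P̄ = F·P·Fᵀ + Q = [81441/5359 70164/5359 -117120/5359; 70164/5359 589323/5359 -746920/5359; -117120/5359 -746920/5359 1005000/5359]
step 1: y = z − H·x̄ = [244095/5359, -9977/5359]
step 1: S = H·P̄·Hᵀ + R = [3104240/5359 -602961/5359; -602961/5359 281195/5359]
step 1: K = P̄·Hᵀ·S⁻¹ = [-4619343/95042881 -53302884/95042881; 44488496/95042881 18413437/95042881; -49710800/95042881 20222320/95042881]
step 1: x' = x̄ + K·y = [-145894685/95042881, -101317973/95042881, 28781384/95042881]
step 1: P' = (I − K·H)·P̄ = [328715415/95042881 130777251/95042881 144635280/95042881; 130777251/95042881 141328088/95042881 7862600/95042881; 144635280/95042881 7862600/95042881 156995000/95042881]

step 0: x' = [-35803/5359, -6689/5359, -23216/5359], P' = [63591/5359 29139/5359 31020/5359; 29139/5359 18422/5359 11600/5359; 31020/5359 11600/5359 20360/5359]
step 1: x' = [-145894685/95042881, -101317973/95042881, 28781384/95042881], P' = [328715415/95042881 130777251/95042881 144635280/95042881; 130777251/95042881 141328088/95042881 7862600/95042881; 144635280/95042881 7862600/95042881 156995000/95042881]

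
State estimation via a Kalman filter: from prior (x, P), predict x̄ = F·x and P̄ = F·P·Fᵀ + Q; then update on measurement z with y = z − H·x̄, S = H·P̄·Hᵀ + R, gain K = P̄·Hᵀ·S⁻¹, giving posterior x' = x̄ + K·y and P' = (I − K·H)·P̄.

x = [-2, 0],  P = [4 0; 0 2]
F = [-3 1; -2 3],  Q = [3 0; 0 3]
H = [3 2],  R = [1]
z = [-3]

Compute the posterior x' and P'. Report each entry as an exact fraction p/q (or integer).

x' = [-39/878, -622/439]
P' = [2509/878 -1836/439; -1836/439 2795/439]

x̄ = F·x = [6, 4]
P̄ = F·P·Fᵀ + Q = [41 30; 30 37]
y = z − H·x̄ = [-29]
S = H·P̄·Hᵀ + R = [878]
K = P̄·Hᵀ·S⁻¹ = [183/878; 82/439]
x' = x̄ + K·y = [-39/878, -622/439]
P' = (I − K·H)·P̄ = [2509/878 -1836/439; -1836/439 2795/439]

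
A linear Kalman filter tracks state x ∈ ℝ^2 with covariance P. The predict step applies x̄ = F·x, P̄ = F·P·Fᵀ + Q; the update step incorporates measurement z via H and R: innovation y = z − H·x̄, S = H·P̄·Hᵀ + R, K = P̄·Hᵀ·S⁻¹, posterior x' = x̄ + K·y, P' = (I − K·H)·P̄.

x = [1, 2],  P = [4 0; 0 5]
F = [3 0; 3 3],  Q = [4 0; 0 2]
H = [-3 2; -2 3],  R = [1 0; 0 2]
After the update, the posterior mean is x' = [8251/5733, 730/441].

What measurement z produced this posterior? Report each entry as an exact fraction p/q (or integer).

x̄ = F·x = [3, 9]
P̄ = F·P·Fᵀ + Q = [40 36; 36 83]
S = H·P̄·Hᵀ + R = [261 270; 270 477]
K = P̄·Hᵀ·S⁻¹ = [-376/637 2252/5733; -172/441 29/49]
x' − x̄ = [-8948/5733, -3239/441] = K·y
y = (KᵀK)⁻¹·Kᵀ·(x' − x̄) = [-10, -19]
z = y + H·x̄ = [-10, -19] + [9, 21] = [-1, 2]

z = [-1, 2]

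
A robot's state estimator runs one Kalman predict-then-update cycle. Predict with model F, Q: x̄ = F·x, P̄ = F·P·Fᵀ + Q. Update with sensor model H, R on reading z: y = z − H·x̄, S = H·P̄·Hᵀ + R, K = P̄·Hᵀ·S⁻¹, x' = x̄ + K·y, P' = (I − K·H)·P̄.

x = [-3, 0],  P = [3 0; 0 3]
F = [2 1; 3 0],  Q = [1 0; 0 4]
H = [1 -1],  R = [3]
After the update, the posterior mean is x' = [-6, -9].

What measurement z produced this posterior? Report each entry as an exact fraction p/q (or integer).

z = [3]

x̄ = F·x = [-6, -9]
P̄ = F·P·Fᵀ + Q = [16 18; 18 31]
S = H·P̄·Hᵀ + R = [14]
K = P̄·Hᵀ·S⁻¹ = [-1/7; -13/14]
x' − x̄ = [0, 0] = K·y
y = (KᵀK)⁻¹·Kᵀ·(x' − x̄) = [0]
z = y + H·x̄ = [0] + [3] = [3]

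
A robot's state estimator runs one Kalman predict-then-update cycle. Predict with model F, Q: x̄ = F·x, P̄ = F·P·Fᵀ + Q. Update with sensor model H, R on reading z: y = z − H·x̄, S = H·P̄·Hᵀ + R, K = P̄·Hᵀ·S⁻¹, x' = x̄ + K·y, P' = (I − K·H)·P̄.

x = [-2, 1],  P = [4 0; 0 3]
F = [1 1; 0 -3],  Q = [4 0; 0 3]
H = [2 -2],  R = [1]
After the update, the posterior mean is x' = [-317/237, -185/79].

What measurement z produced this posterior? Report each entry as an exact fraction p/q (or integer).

x̄ = F·x = [-1, -3]
P̄ = F·P·Fᵀ + Q = [11 -9; -9 30]
S = H·P̄·Hᵀ + R = [237]
K = P̄·Hᵀ·S⁻¹ = [40/237; -26/79]
x' − x̄ = [-80/237, 52/79] = K·y
y = (KᵀK)⁻¹·Kᵀ·(x' − x̄) = [-2]
z = y + H·x̄ = [-2] + [4] = [2]

z = [2]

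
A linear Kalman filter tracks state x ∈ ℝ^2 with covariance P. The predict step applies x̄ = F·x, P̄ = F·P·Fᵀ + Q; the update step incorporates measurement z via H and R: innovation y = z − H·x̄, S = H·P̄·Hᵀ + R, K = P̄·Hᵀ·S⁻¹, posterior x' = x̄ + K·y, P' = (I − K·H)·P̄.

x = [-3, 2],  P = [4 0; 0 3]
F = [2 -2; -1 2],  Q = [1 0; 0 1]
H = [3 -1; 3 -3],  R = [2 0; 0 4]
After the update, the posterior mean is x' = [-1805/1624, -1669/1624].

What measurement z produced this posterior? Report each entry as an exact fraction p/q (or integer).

x̄ = F·x = [-10, 7]
P̄ = F·P·Fᵀ + Q = [29 -20; -20 17]
S = H·P̄·Hᵀ + R = [400 552; 552 778]
K = P̄·Hᵀ·S⁻¹ = [1051/3248 -33/812; 683/3248 -237/812]
x' − x̄ = [14435/1624, -13037/1624] = K·y
y = (KᵀK)⁻¹·Kᵀ·(x' − x̄) = [34, 52]
z = y + H·x̄ = [34, 52] + [-37, -51] = [-3, 1]

z = [-3, 1]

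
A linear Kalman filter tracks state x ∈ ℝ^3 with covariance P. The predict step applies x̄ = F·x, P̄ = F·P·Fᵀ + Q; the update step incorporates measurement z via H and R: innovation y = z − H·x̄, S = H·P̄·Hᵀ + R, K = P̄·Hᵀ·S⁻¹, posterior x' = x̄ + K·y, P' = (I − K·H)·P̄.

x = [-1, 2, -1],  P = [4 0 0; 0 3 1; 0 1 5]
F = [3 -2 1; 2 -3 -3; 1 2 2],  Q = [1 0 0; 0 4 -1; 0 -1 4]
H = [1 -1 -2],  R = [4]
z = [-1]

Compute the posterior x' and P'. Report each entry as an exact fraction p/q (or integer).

x' = [-100/13, -3, -22/13]
P' = [646/13 28 139/13; 28 97 -71/2; 139/13 -71/2 1271/52]

x̄ = F·x = [-8, -5, 1]
P̄ = F·P·Fᵀ + Q = [50 30 8; 30 110 -53; 8 -53 48]
y = z − H·x̄ = [4]
S = H·P̄·Hᵀ + R = [52]
K = P̄·Hᵀ·S⁻¹ = [1/13; 1/2; -35/52]
x' = x̄ + K·y = [-100/13, -3, -22/13]
P' = (I − K·H)·P̄ = [646/13 28 139/13; 28 97 -71/2; 139/13 -71/2 1271/52]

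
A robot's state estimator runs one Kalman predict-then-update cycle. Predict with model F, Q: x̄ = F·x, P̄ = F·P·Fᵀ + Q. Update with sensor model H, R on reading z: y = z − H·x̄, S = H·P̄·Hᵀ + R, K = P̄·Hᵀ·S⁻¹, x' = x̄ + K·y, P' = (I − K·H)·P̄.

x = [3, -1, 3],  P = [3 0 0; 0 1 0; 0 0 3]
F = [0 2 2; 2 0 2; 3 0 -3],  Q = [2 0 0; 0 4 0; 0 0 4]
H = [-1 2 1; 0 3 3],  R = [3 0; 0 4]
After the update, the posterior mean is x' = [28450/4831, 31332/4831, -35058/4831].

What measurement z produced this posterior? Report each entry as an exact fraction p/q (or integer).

z = [-1, -2]

x̄ = F·x = [4, 12, 0]
P̄ = F·P·Fᵀ + Q = [18 12 -18; 12 28 0; -18 0 58]
S = H·P̄·Hᵀ + R = [179 360; 360 778]
K = P̄·Hᵀ·S⁻¹ = [-1428/4831 549/4831; 1996/4831 -402/4831; -1756/4831 1893/4831]
x' − x̄ = [9126/4831, -26640/4831, -35058/4831] = K·y
y = (KᵀK)⁻¹·Kᵀ·(x' − x̄) = [-21, -38]
z = y + H·x̄ = [-21, -38] + [20, 36] = [-1, -2]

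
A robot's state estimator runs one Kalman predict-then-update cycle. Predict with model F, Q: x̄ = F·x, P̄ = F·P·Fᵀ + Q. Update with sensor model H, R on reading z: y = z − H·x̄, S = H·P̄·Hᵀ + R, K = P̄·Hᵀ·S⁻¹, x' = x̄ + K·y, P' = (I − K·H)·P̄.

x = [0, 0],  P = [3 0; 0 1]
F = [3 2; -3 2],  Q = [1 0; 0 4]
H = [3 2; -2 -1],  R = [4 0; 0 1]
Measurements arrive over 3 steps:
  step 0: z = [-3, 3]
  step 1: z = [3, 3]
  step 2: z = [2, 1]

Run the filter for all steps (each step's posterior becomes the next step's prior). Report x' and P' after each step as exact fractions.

step 0: x' = [-2415/1031, 1902/1031], P' = [4856/1031 -8366/1031; -8366/1031 14915/1031]
step 1: x' = [-13475775/2774191, 21471417/2774191], P' = [4497484/2774191 -7778752/2774191; -7778752/2774191 14836120/2774191]
step 2: x' = [-8926674388/2957597159, 16033108555/2957597159], P' = [4459698860/2957597159 -7664247488/2957597159; -7664247488/2957597159 14637975896/2957597159]

step 0: x̄ = F·x = [0, 0]
step 0: P̄ = F·P·Fᵀ + Q = [32 -23; -23 35]
step 0: y = z − H·x̄ = [-3, 3]
step 0: S = H·P̄·Hᵀ + R = [156 -101; -101 72]
step 0: K = P̄·Hᵀ·S⁻¹ = [-541/1031 -1346/1031; 1183/1031 1817/1031]
step 0: x' = x̄ + K·y = [-2415/1031, 1902/1031]
step 0: P' = (I − K·H)·P̄ = [4856/1031 -8366/1031; -8366/1031 14915/1031]
step 1: x̄ = F·x = [-3441/1031, 11049/1031]
step 1: P̄ = F·P·Fᵀ + Q = [4003/1031 15956/1031; 15956/1031 207880/1031]
step 1: y = z − H·x̄ = [-8682/1031, 7260/1031]
step 1: S = H·P̄·Hᵀ + R = [1063143/1031 -551470/1031; -551470/1031 288747/1031]
step 1: K = P̄·Hᵀ·S⁻¹ = [-516263/2774191 -1216216/2774191; 1583996/2774191 721384/2774191]
step 1: x' = x̄ + K·y = [-13475775/2774191, 21471417/2774191]
step 1: P' = (I − K·H)·P̄ = [4497484/2774191 -7778752/2774191; -7778752/2774191 14836120/2774191]
step 2: x̄ = F·x = [2515509/2774191, 83370159/2774191]
step 2: P̄ = F·P·Fᵀ + Q = [9251003/2774191 18867124/2774191; 18867124/2774191 204263624/2774191]
step 2: y = z − H·x̄ = [-168738463/2774191, 91175368/2774191]
step 2: S = H·P̄·Hᵀ + R = [1137815775/2774191 -596103134/2774191; -596103134/2774191 319510323/2774191]
step 2: K = P̄·Hᵀ·S⁻¹ = [-44304509/268872469 -1255150232/2957597159; 142800212/268872469 690519080/2957597159]
step 2: x' = x̄ + K·y = [-8926674388/2957597159, 16033108555/2957597159]
step 2: P' = (I − K·H)·P̄ = [4459698860/2957597159 -7664247488/2957597159; -7664247488/2957597159 14637975896/2957597159]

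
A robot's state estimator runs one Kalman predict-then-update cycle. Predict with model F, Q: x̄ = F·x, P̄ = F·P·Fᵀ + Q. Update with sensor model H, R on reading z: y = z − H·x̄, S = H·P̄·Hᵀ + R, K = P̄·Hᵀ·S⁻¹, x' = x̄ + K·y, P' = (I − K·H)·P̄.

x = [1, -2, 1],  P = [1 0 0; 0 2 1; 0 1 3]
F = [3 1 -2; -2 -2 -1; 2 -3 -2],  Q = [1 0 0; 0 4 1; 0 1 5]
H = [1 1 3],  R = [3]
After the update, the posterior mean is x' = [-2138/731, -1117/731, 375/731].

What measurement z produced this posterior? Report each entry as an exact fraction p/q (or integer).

x̄ = F·x = [-1, 1, 6]
P̄ = F·P·Fᵀ + Q = [20 -1 16; -1 23 22; 16 22 51]
S = H·P̄·Hᵀ + R = [731]
K = P̄·Hᵀ·S⁻¹ = [67/731; 88/731; 191/731]
x' − x̄ = [-1407/731, -1848/731, -4011/731] = K·y
y = (KᵀK)⁻¹·Kᵀ·(x' − x̄) = [-21]
z = y + H·x̄ = [-21] + [18] = [-3]

z = [-3]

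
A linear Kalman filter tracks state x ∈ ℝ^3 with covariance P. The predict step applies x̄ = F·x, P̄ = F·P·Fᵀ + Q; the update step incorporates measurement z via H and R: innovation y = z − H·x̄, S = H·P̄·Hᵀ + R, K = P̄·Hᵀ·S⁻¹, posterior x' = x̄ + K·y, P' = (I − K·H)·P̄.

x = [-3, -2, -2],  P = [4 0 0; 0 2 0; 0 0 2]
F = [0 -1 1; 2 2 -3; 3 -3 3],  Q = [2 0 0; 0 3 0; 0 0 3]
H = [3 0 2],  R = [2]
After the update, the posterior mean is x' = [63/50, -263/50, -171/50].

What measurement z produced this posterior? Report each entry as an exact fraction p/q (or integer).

x̄ = F·x = [0, -4, -9]
P̄ = F·P·Fᵀ + Q = [6 -10 12; -10 45 -6; 12 -6 75]
S = H·P̄·Hᵀ + R = [500]
K = P̄·Hᵀ·S⁻¹ = [21/250; -21/250; 93/250]
x' − x̄ = [63/50, -63/50, 279/50] = K·y
y = (KᵀK)⁻¹·Kᵀ·(x' − x̄) = [15]
z = y + H·x̄ = [15] + [-18] = [-3]

z = [-3]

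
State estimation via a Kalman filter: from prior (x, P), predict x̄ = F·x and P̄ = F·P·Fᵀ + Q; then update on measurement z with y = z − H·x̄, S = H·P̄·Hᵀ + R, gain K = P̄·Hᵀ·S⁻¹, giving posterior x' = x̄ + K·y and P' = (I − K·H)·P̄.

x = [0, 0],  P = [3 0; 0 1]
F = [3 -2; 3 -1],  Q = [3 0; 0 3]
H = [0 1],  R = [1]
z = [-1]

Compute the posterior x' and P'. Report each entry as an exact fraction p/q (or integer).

x' = [-29/32, -31/32]
P' = [247/32 29/32; 29/32 31/32]

x̄ = F·x = [0, 0]
P̄ = F·P·Fᵀ + Q = [34 29; 29 31]
y = z − H·x̄ = [-1]
S = H·P̄·Hᵀ + R = [32]
K = P̄·Hᵀ·S⁻¹ = [29/32; 31/32]
x' = x̄ + K·y = [-29/32, -31/32]
P' = (I − K·H)·P̄ = [247/32 29/32; 29/32 31/32]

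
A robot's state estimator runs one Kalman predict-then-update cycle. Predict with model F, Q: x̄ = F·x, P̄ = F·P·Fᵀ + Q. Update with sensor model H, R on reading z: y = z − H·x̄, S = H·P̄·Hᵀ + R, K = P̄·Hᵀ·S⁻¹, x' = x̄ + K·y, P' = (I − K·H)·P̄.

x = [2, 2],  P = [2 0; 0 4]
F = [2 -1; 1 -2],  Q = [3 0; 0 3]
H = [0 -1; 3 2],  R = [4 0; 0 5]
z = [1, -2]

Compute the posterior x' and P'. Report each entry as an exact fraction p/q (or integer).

x' = [1055/1558, -1459/779]
P' = [3891/3116 -966/779; -966/779 1644/779]

x̄ = F·x = [2, -2]
P̄ = F·P·Fᵀ + Q = [15 12; 12 21]
y = z − H·x̄ = [-1, -4]
S = H·P̄·Hᵀ + R = [25 -78; -78 368]
K = P̄·Hᵀ·S⁻¹ = [483/1558 789/3116; -411/779 78/779]
x' = x̄ + K·y = [1055/1558, -1459/779]
P' = (I − K·H)·P̄ = [3891/3116 -966/779; -966/779 1644/779]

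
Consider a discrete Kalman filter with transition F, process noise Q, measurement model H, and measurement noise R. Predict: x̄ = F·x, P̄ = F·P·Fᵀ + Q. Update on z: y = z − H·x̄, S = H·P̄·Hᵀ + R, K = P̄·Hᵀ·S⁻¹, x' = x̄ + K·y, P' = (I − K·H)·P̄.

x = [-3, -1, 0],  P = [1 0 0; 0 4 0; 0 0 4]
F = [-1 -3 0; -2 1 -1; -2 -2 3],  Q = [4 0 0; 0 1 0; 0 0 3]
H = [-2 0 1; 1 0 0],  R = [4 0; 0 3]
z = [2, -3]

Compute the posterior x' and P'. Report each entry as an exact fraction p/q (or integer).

x̄ = F·x = [6, 5, 8]
P̄ = F·P·Fᵀ + Q = [41 -10 26; -10 13 -16; 26 -16 59]
y = z − H·x̄ = [6, -9]
S = H·P̄·Hᵀ + R = [123 -56; -56 44]
K = P̄·Hᵀ·S⁻¹ = [-42/569 1907/2276; -96/569 -503/1138; 441/569 1795/1138]
x' = x̄ + K·y = [-4515/2276, 9065/1138, -1759/1138]
P' = (I − K·H)·P̄ = [5721/2276 -1509/1138 5385/1138; -1509/1138 5266/569 -1893/569; 5385/1138 -1893/569 7149/569]

x' = [-4515/2276, 9065/1138, -1759/1138]
P' = [5721/2276 -1509/1138 5385/1138; -1509/1138 5266/569 -1893/569; 5385/1138 -1893/569 7149/569]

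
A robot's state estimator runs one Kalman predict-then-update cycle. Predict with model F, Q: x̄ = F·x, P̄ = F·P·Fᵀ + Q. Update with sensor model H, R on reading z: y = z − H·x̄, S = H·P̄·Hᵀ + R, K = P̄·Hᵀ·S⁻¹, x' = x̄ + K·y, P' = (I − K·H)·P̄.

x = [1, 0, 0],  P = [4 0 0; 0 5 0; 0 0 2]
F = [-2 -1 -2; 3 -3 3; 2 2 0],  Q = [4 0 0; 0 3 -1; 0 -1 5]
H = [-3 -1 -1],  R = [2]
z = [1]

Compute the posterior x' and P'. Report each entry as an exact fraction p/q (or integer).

x̄ = F·x = [-2, 3, 2]
P̄ = F·P·Fᵀ + Q = [33 -21 -26; -21 102 -7; -26 -7 41]
y = z − H·x̄ = [0]
S = H·P̄·Hᵀ + R = [146]
K = P̄·Hᵀ·S⁻¹ = [-26/73; -16/73; 22/73]
x' = x̄ + K·y = [-2, 3, 2]
P' = (I − K·H)·P̄ = [1057/73 -2365/73 -754/73; -2365/73 6934/73 193/73; -754/73 193/73 2025/73]

x' = [-2, 3, 2]
P' = [1057/73 -2365/73 -754/73; -2365/73 6934/73 193/73; -754/73 193/73 2025/73]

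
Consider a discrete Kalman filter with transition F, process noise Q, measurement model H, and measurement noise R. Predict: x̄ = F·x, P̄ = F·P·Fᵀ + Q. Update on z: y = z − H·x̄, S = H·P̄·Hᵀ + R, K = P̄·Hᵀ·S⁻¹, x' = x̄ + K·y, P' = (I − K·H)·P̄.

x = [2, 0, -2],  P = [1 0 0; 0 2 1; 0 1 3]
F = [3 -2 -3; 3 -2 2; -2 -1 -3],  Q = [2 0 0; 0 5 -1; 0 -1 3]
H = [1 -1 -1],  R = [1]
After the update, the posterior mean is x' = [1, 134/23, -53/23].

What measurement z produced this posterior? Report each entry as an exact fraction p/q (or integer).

z = [-3]

x̄ = F·x = [12, 2, 2]
P̄ = F·P·Fᵀ + Q = [58 1 34; 1 26 -17; 34 -17 42]
S = H·P̄·Hᵀ + R = [23]
K = P̄·Hᵀ·S⁻¹ = [1; -8/23; 9/23]
x' − x̄ = [-11, 88/23, -99/23] = K·y
y = (KᵀK)⁻¹·Kᵀ·(x' − x̄) = [-11]
z = y + H·x̄ = [-11] + [8] = [-3]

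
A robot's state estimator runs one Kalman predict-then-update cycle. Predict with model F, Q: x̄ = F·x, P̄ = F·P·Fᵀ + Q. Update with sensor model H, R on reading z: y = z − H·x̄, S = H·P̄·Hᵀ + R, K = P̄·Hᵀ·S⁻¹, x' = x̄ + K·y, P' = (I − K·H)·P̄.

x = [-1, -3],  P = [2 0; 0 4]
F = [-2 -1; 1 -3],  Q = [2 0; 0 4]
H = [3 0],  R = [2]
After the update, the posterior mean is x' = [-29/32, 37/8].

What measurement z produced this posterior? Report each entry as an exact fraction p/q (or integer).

x̄ = F·x = [5, 8]
P̄ = F·P·Fᵀ + Q = [14 8; 8 42]
S = H·P̄·Hᵀ + R = [128]
K = P̄·Hᵀ·S⁻¹ = [21/64; 3/16]
x' − x̄ = [-189/32, -27/8] = K·y
y = (KᵀK)⁻¹·Kᵀ·(x' − x̄) = [-18]
z = y + H·x̄ = [-18] + [15] = [-3]

z = [-3]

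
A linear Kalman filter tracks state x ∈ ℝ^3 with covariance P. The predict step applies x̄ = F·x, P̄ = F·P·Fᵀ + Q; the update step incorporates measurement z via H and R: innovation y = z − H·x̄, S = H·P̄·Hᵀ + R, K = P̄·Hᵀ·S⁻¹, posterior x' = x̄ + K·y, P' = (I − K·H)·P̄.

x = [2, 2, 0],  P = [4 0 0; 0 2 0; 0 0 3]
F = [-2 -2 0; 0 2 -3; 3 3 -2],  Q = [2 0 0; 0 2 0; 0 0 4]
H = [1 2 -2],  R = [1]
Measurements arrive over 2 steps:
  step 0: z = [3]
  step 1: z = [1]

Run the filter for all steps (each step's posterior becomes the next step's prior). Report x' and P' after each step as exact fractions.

step 0: x' = [-134/109, 490/109, 264/109], P' = [1778/327 -1036/109 -2260/327; -1036/109 4021/109 3502/109; -2260/327 3502/109 9434/327]
step 1: x' = [-459322/250229, 1004428/250229, 651940/250229], P' = [2262906/250229 -67544/250229 1021910/250229; -67544/250229 796212/250229 741968/250229; 1021910/250229 741968/250229 1273927/250229]

step 0: x̄ = F·x = [-8, 4, 12]
step 0: P̄ = F·P·Fᵀ + Q = [26 -8 -36; -8 37 30; -36 30 70]
step 0: y = z − H·x̄ = [27]
step 0: S = H·P̄·Hᵀ + R = [327]
step 0: K = P̄·Hᵀ·S⁻¹ = [82/327; 2/109; -116/327]
step 0: x' = x̄ + K·y = [-134/109, 490/109, 264/109]
step 0: P' = (I − K·H)·P̄ = [1778/327 -1036/109 -2260/327; -1036/109 4021/109 3502/109; -2260/327 3502/109 9434/327]
step 1: x̄ = F·x = [-712/109, 188/109, 540/109]
step 1: P̄ = F·P·Fᵀ + Q = [31154/327 4552/109 -12766/327; 4552/109 2580/109 -1968/109; -12766/327 -1968/109 8717/327]
step 1: y = z − H·x̄ = [1525/109]
step 1: S = H·P̄·Hᵀ + R = [250229/327]
step 1: K = P̄·Hᵀ·S⁻¹ = [83998/250229; 40944/250229; -42008/250229]
step 1: x' = x̄ + K·y = [-459322/250229, 1004428/250229, 651940/250229]
step 1: P' = (I − K·H)·P̄ = [2262906/250229 -67544/250229 1021910/250229; -67544/250229 796212/250229 741968/250229; 1021910/250229 741968/250229 1273927/250229]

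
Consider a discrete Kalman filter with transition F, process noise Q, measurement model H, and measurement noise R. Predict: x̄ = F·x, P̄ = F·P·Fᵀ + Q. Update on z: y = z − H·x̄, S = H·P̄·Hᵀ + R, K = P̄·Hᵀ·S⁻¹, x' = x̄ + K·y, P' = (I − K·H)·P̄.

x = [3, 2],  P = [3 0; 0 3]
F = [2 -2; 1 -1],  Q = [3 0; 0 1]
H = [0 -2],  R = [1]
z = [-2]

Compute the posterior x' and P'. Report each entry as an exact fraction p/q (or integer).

x' = [2, 1]
P' = [207/29 12/29; 12/29 7/29]

x̄ = F·x = [2, 1]
P̄ = F·P·Fᵀ + Q = [27 12; 12 7]
y = z − H·x̄ = [0]
S = H·P̄·Hᵀ + R = [29]
K = P̄·Hᵀ·S⁻¹ = [-24/29; -14/29]
x' = x̄ + K·y = [2, 1]
P' = (I − K·H)·P̄ = [207/29 12/29; 12/29 7/29]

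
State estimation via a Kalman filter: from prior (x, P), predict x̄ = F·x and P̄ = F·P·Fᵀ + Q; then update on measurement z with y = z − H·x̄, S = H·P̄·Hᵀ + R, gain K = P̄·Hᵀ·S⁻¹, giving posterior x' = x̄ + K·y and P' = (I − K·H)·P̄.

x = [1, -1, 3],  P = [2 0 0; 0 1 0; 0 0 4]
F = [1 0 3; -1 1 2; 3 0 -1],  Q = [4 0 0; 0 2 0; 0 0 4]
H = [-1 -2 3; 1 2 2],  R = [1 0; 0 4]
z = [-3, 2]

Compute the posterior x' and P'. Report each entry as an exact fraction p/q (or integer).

x' = [160918/56497, -7090/56497, -7804/56497]
P' = [287104/56497 -119046/56497 14248/56497; -119046/56497 69417/56497 3862/56497; 14248/56497 3862/56497 11072/56497]

x̄ = F·x = [10, 4, 0]
P̄ = F·P·Fᵀ + Q = [42 22 -6; 22 21 -14; -6 -14 26]
y = z − H·x̄ = [15, -16]
S = H·P̄·Hᵀ + R = [653 -92; -92 186]
K = P̄·Hᵀ·S⁻¹ = [-6268/56497 19377/56497; -8202/56497 6878/56497; 11244/56497 11029/56497]
x' = x̄ + K·y = [160918/56497, -7090/56497, -7804/56497]
P' = (I − K·H)·P̄ = [287104/56497 -119046/56497 14248/56497; -119046/56497 69417/56497 3862/56497; 14248/56497 3862/56497 11072/56497]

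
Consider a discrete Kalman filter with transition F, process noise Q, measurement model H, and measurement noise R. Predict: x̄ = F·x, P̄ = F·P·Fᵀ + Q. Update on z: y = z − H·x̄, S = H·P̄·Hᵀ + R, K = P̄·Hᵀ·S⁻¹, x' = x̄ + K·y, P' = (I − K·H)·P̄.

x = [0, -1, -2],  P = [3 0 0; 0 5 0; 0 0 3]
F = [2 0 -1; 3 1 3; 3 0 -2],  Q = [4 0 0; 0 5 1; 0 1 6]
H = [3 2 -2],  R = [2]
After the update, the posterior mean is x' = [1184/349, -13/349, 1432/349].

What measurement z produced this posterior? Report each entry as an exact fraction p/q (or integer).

x̄ = F·x = [2, -7, 4]
P̄ = F·P·Fᵀ + Q = [19 9 24; 9 64 10; 24 10 45]
S = H·P̄·Hᵀ + R = [349]
K = P̄·Hᵀ·S⁻¹ = [27/349; 135/349; 2/349]
x' − x̄ = [486/349, 2430/349, 36/349] = K·y
y = (KᵀK)⁻¹·Kᵀ·(x' − x̄) = [18]
z = y + H·x̄ = [18] + [-16] = [2]

z = [2]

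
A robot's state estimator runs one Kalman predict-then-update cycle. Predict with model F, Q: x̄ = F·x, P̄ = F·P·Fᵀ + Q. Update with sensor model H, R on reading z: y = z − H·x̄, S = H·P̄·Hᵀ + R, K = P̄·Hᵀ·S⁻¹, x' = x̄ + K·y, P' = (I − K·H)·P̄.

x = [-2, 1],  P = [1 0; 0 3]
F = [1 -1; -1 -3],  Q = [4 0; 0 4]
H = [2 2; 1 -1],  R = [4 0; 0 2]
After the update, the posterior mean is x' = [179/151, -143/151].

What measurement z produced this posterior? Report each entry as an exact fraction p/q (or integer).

z = [1, 3]

x̄ = F·x = [-3, -1]
P̄ = F·P·Fᵀ + Q = [8 8; 8 32]
S = H·P̄·Hᵀ + R = [228 -48; -48 26]
K = P̄·Hᵀ·S⁻¹ = [104/453 64/151; 116/453 -68/151]
x' − x̄ = [632/151, 8/151] = K·y
y = (KᵀK)⁻¹·Kᵀ·(x' − x̄) = [9, 5]
z = y + H·x̄ = [9, 5] + [-8, -2] = [1, 3]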